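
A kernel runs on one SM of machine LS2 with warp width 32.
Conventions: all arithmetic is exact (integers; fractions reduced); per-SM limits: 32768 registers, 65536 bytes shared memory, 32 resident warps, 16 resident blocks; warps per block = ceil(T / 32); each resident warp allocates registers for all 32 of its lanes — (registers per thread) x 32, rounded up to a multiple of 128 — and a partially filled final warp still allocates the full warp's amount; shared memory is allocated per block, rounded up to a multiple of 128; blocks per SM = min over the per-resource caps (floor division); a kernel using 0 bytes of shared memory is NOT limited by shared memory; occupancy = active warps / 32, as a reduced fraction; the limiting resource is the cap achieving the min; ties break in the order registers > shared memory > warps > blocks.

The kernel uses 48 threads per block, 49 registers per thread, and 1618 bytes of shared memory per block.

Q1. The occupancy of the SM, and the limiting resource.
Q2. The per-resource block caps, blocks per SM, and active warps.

Answer: occupancy 9/16, limited by registers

registers: 9 blocks
shared memory: 39 blocks
warps: 16 blocks
blocks: 16 blocks

Answer: 9 blocks, 18 active warps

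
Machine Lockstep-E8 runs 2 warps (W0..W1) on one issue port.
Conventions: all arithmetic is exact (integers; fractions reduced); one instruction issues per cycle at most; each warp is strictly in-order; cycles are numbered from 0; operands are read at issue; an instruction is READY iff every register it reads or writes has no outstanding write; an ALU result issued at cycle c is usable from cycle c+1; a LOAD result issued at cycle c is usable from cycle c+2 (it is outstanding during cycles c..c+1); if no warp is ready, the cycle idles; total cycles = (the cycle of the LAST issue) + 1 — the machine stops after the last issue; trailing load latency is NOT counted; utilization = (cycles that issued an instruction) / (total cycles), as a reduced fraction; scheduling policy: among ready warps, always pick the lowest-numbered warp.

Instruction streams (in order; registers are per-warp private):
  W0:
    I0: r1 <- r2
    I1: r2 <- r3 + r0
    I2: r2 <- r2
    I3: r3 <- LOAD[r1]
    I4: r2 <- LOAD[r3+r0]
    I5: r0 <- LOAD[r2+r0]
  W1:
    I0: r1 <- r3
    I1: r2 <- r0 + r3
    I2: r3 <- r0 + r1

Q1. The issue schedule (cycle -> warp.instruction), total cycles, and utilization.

cycle 0: W0.I0
cycle 1: W0.I1
cycle 2: W0.I2
cycle 3: W0.I3
cycle 4: W1.I0
cycle 5: W0.I4
cycle 6: W1.I1
cycle 7: W0.I5
cycle 8: W1.I2

Answer: 9 cycles, utilization 1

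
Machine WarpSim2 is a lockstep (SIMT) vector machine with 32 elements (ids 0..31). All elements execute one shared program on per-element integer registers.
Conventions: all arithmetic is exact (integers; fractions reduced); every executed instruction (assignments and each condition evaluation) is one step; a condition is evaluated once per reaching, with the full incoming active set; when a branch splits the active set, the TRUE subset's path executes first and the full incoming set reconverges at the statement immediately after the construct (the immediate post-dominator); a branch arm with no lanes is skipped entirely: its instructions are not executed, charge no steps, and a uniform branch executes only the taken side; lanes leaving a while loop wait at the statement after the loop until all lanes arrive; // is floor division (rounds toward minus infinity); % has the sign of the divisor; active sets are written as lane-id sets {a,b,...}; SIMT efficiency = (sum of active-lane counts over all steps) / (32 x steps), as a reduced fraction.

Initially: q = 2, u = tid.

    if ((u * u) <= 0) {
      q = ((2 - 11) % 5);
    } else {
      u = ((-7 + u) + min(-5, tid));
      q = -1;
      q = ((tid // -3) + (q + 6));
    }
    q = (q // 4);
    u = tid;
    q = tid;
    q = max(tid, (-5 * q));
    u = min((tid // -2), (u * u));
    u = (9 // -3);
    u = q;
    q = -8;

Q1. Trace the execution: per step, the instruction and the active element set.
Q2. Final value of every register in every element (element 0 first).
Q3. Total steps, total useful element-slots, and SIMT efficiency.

step 0: eval ((u * u) <= 0)          {0,1,2,3,4,5,6,7,8,9,10,11,12,13,14,15,16,17,18,19,20,21,22,23,24,25,26,27,28,29,30,31}
step 1: q <- ((2 - 11) % 5)          {0}
step 2: u <- ((-7 + u) + min(-5, tid)) {1,2,3,4,5,6,7,8,9,10,11,12,13,14,15,16,17,18,19,20,21,22,23,24,25,26,27,28,29,30,31}
step 3: q <- -1                      {1,2,3,4,5,6,7,8,9,10,11,12,13,14,15,16,17,18,19,20,21,22,23,24,25,26,27,28,29,30,31}
step 4: q <- ((tid // -3) + (q + 6)) {1,2,3,4,5,6,7,8,9,10,11,12,13,14,15,16,17,18,19,20,21,22,23,24,25,26,27,28,29,30,31}
step 5: q <- (q // 4)                {0,1,2,3,4,5,6,7,8,9,10,11,12,13,14,15,16,17,18,19,20,21,22,23,24,25,26,27,28,29,30,31}
step 6: u <- tid                     {0,1,2,3,4,5,6,7,8,9,10,11,12,13,14,15,16,17,18,19,20,21,22,23,24,25,26,27,28,29,30,31}
step 7: q <- tid                     {0,1,2,3,4,5,6,7,8,9,10,11,12,13,14,15,16,17,18,19,20,21,22,23,24,25,26,27,28,29,30,31}
step 8: q <- max(tid, (-5 * q))      {0,1,2,3,4,5,6,7,8,9,10,11,12,13,14,15,16,17,18,19,20,21,22,23,24,25,26,27,28,29,30,31}
step 9: u <- min((tid // -2), (u * u)) {0,1,2,3,4,5,6,7,8,9,10,11,12,13,14,15,16,17,18,19,20,21,22,23,24,25,26,27,28,29,30,31}
step 10: u <- (9 // -3)               {0,1,2,3,4,5,6,7,8,9,10,11,12,13,14,15,16,17,18,19,20,21,22,23,24,25,26,27,28,29,30,31}
step 11: u <- q                       {0,1,2,3,4,5,6,7,8,9,10,11,12,13,14,15,16,17,18,19,20,21,22,23,24,25,26,27,28,29,30,31}
step 12: q <- -8                      {0,1,2,3,4,5,6,7,8,9,10,11,12,13,14,15,16,17,18,19,20,21,22,23,24,25,26,27,28,29,30,31}

Answer: 13 steps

q: -8,-8,-8,-8,-8,-8,-8,-8,-8,-8,-8,-8,-8,-8,-8,-8,-8,-8,-8,-8,-8,-8,-8,-8,-8,-8,-8,-8,-8,-8,-8,-8
u: 0,1,2,3,4,5,6,7,8,9,10,11,12,13,14,15,16,17,18,19,20,21,22,23,24,25,26,27,28,29,30,31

steps = 13; useful = 382; efficiency = 382/416 = 191/208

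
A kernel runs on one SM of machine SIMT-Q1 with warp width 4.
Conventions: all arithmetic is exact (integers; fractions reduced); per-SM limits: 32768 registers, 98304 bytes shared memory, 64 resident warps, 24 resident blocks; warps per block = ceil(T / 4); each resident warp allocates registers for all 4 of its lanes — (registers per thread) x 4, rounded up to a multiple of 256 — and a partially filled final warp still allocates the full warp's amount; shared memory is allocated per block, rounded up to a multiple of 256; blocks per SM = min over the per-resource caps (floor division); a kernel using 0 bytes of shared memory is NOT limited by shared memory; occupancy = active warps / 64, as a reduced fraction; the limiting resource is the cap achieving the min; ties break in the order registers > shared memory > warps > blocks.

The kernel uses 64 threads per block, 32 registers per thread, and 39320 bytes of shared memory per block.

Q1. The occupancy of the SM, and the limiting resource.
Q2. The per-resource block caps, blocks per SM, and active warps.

Answer: occupancy 1/2, limited by shared memory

registers: 8 blocks
shared memory: 2 blocks
warps: 4 blocks
blocks: 24 blocks

Answer: 2 blocks, 32 active warps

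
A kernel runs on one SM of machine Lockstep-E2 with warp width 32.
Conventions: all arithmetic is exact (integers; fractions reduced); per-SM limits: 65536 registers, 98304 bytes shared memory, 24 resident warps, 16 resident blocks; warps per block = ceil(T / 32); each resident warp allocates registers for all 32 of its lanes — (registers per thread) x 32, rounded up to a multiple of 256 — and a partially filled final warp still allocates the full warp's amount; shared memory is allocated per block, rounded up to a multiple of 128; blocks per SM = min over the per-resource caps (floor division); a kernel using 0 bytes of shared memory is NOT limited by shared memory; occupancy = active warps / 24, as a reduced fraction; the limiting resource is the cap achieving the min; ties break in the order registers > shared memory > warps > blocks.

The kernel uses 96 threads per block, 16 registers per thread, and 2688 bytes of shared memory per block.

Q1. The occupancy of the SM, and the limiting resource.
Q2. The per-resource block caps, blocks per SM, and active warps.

Answer: occupancy 1, limited by warps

registers: 42 blocks
shared memory: 36 blocks
warps: 8 blocks
blocks: 16 blocks

Answer: 8 blocks, 24 active warps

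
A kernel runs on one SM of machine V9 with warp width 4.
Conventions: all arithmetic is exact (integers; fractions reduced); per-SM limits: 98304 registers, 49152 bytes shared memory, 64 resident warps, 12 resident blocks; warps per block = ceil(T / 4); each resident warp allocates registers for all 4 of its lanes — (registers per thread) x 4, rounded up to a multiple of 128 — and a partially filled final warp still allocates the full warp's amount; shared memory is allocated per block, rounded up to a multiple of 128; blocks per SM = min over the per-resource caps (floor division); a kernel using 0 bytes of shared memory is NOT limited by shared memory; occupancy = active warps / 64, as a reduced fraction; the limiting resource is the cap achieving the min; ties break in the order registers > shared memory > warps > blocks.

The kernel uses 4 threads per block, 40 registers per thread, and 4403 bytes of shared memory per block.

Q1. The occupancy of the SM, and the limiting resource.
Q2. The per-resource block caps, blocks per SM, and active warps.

Answer: occupancy 5/32, limited by shared memory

registers: 384 blocks
shared memory: 10 blocks
warps: 64 blocks
blocks: 12 blocks

Answer: 10 blocks, 10 active warps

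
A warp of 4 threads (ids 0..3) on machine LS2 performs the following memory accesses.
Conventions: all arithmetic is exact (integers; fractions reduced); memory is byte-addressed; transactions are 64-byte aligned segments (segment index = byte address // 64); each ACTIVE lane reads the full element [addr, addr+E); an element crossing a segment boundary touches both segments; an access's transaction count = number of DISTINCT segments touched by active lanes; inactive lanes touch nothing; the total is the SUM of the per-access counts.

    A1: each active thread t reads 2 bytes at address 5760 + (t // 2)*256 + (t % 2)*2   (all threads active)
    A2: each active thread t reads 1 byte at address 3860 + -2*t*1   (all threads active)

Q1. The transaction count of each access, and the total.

A1: 2 transactions
A2: 1 transaction

Answer: 2,1; total 3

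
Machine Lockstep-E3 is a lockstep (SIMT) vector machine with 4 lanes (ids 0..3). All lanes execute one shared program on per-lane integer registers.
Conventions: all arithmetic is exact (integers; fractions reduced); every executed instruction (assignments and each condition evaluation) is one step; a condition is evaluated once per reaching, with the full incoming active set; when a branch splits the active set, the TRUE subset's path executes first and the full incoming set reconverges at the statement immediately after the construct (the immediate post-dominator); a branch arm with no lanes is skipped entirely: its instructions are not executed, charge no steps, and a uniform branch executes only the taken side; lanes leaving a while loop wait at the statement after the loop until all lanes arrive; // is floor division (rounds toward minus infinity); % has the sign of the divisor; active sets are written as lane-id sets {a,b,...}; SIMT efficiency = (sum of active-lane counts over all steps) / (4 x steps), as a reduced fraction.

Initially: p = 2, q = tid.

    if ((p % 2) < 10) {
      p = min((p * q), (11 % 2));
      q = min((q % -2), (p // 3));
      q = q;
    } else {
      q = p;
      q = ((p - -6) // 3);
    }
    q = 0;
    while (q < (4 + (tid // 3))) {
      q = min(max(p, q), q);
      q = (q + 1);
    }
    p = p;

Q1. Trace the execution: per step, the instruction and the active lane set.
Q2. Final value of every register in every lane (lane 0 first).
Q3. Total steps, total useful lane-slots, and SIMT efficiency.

step 0: eval ((p % 2) < 10)          {0,1,2,3}
step 1: p <- min((p * q), (11 % 2))  {0,1,2,3}
step 2: q <- min((q % -2), (p // 3)) {0,1,2,3}
step 3: q <- q                       {0,1,2,3}
step 4: q <- 0                       {0,1,2,3}
step 5: eval (q < (4 + (tid // 3)))  {0,1,2,3}
step 6: q <- min(max(p, q), q)       {0,1,2,3}
step 7: q <- (q + 1)                 {0,1,2,3}
step 8: eval (q < (4 + (tid // 3)))  {0,1,2,3}
step 9: q <- min(max(p, q), q)       {0,1,2,3}
step 10: q <- (q + 1)                 {0,1,2,3}
step 11: eval (q < (4 + (tid // 3)))  {0,1,2,3}
step 12: q <- min(max(p, q), q)       {0,1,2,3}
step 13: q <- (q + 1)                 {0,1,2,3}
step 14: eval (q < (4 + (tid // 3)))  {0,1,2,3}
step 15: q <- min(max(p, q), q)       {0,1,2,3}
step 16: q <- (q + 1)                 {0,1,2,3}
step 17: eval (q < (4 + (tid // 3)))  {0,1,2,3}
step 18: q <- min(max(p, q), q)       {3}
step 19: q <- (q + 1)                 {3}
step 20: eval (q < (4 + (tid // 3)))  {3}
step 21: p <- p                       {0,1,2,3}

Answer: 22 steps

p: 0,1,1,1
q: 4,4,4,5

steps = 22; useful = 79; efficiency = 79/88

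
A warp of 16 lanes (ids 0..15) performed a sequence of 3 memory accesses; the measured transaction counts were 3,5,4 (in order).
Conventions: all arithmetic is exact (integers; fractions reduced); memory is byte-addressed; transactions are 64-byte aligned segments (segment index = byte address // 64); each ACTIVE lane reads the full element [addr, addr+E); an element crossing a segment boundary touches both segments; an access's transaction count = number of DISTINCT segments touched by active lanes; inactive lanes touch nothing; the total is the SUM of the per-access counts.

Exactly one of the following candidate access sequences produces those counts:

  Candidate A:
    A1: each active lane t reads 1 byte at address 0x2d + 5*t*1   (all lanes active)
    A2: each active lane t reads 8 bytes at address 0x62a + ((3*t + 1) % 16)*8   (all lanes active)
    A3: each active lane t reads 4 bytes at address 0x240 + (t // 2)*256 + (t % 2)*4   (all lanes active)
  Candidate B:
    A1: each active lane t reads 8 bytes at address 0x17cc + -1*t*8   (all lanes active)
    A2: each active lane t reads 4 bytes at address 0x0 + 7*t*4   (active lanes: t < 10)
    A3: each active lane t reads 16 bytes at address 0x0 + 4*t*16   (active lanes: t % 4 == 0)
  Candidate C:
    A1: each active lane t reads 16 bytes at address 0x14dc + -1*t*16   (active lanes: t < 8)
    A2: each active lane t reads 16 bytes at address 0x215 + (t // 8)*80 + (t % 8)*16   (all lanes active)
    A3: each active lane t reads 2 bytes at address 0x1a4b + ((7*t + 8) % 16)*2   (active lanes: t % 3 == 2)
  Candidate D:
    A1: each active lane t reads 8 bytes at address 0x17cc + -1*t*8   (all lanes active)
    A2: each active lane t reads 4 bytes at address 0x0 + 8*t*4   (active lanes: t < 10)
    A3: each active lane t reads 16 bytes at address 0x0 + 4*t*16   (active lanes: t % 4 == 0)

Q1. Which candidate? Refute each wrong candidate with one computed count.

A: A1 gives 2 transactions, not 3
B: A2 gives 4 transactions, not 5
C: A2 gives 4 transactions, not 5
D: all counts match (3,5,4)

Answer: D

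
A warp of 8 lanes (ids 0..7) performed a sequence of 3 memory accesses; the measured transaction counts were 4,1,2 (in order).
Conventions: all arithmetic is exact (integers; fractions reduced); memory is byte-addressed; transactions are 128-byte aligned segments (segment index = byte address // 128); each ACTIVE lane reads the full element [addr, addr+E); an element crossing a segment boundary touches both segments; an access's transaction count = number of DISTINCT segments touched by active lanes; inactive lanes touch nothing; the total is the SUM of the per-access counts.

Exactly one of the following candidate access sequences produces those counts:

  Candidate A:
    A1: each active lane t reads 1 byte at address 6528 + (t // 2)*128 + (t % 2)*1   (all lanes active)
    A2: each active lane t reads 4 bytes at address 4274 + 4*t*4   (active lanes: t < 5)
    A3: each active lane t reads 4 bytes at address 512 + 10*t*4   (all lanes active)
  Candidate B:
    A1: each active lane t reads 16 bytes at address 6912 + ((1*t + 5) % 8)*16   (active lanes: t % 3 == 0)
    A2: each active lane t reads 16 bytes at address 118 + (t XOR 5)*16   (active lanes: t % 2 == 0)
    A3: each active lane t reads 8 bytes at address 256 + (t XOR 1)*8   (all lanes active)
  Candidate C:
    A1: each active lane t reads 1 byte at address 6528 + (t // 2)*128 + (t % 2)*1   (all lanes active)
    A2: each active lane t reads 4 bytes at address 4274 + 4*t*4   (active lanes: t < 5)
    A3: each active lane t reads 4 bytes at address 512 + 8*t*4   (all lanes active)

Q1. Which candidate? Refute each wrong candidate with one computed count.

A: A3 gives 3 transactions, not 2
B: A1 gives 1 transaction, not 4
C: all counts match (4,1,2)

Answer: C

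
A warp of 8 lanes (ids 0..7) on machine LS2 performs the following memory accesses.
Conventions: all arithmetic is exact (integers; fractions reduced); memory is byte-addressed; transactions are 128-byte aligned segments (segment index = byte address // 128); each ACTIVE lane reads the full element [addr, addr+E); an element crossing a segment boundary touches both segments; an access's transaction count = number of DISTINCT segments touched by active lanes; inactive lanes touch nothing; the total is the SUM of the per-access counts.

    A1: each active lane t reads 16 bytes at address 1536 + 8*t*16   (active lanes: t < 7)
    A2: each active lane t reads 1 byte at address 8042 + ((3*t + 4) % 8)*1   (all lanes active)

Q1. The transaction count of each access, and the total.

A1: 7 transactions
A2: 1 transaction

Answer: 7,1; total 8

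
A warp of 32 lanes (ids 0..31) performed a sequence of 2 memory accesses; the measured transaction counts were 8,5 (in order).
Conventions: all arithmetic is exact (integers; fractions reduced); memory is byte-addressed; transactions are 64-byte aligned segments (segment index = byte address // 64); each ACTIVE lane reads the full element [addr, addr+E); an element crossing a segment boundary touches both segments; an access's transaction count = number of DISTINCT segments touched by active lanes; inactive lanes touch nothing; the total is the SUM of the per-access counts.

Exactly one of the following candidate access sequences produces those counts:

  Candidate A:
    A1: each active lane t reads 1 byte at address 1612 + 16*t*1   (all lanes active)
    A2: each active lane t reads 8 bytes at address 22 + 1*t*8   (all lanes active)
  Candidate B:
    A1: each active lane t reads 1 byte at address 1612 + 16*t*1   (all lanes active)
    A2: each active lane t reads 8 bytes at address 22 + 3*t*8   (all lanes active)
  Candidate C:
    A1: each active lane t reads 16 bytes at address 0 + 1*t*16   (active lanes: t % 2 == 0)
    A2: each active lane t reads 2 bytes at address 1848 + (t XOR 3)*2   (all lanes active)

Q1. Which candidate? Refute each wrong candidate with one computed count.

B: A2 gives 13 transactions, not 5
C: A2 gives 2 transactions, not 5
A: all counts match (8,5)

Answer: A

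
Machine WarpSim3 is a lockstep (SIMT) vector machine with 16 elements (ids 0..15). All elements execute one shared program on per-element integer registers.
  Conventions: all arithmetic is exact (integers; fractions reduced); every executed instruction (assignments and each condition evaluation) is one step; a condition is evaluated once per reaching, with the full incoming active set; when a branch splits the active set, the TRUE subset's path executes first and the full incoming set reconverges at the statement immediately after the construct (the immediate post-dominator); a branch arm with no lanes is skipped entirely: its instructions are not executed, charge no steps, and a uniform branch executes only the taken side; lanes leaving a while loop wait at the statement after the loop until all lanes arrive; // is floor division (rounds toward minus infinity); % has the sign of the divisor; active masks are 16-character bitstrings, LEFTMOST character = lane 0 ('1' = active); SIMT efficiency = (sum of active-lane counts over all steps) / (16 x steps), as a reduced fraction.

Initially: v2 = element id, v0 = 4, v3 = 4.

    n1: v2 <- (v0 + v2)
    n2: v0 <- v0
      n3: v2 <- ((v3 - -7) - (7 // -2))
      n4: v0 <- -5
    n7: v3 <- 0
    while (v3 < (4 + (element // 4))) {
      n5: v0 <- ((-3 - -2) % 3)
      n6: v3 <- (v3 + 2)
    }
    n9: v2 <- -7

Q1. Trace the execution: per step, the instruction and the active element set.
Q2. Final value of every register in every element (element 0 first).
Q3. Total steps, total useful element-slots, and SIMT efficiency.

step 0: v2 <- (v0 + v2)              1111111111111111
step 1: v0 <- v0                     1111111111111111
step 2: v2 <- ((v3 - -7) - (7 // -2)) 1111111111111111
step 3: v0 <- -5                     1111111111111111
step 4: v3 <- 0                      1111111111111111
step 5: eval (v3 < (4 + (element // 4))) 1111111111111111
step 6: v0 <- ((-3 - -2) % 3)        1111111111111111
step 7: v3 <- (v3 + 2)               1111111111111111
step 8: eval (v3 < (4 + (element // 4))) 1111111111111111
step 9: v0 <- ((-3 - -2) % 3)        1111111111111111
step 10: v3 <- (v3 + 2)               1111111111111111
step 11: eval (v3 < (4 + (element // 4))) 1111111111111111
step 12: v0 <- ((-3 - -2) % 3)        0000111111111111
step 13: v3 <- (v3 + 2)               0000111111111111
step 14: eval (v3 < (4 + (element // 4))) 0000111111111111
step 15: v0 <- ((-3 - -2) % 3)        0000000000001111
step 16: v3 <- (v3 + 2)               0000000000001111
step 17: eval (v3 < (4 + (element // 4))) 0000000000001111
step 18: v2 <- -7                     1111111111111111

Answer: 19 steps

v2: -7,-7,-7,-7,-7,-7,-7,-7,-7,-7,-7,-7,-7,-7,-7,-7
v0: 2,2,2,2,2,2,2,2,2,2,2,2,2,2,2,2
v3: 4,4,4,4,6,6,6,6,6,6,6,6,8,8,8,8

steps = 19; useful = 256; efficiency = 256/304 = 16/19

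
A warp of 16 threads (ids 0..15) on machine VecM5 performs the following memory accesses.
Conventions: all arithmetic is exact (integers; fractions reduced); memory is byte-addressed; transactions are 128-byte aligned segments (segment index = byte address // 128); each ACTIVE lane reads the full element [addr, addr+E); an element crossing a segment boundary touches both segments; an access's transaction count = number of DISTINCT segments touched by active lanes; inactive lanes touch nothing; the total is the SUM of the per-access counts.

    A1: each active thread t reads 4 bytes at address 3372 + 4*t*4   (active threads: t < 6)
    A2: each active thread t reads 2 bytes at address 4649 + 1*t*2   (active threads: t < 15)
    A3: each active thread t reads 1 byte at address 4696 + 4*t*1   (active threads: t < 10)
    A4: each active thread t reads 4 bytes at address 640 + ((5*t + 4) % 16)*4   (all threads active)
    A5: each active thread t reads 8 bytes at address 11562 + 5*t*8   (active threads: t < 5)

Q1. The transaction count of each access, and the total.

A1: 1 transaction
A2: 1 transaction
A3: 1 transaction
A4: 1 transaction
A5: 2 transactions

Answer: 1,1,1,1,2; total 6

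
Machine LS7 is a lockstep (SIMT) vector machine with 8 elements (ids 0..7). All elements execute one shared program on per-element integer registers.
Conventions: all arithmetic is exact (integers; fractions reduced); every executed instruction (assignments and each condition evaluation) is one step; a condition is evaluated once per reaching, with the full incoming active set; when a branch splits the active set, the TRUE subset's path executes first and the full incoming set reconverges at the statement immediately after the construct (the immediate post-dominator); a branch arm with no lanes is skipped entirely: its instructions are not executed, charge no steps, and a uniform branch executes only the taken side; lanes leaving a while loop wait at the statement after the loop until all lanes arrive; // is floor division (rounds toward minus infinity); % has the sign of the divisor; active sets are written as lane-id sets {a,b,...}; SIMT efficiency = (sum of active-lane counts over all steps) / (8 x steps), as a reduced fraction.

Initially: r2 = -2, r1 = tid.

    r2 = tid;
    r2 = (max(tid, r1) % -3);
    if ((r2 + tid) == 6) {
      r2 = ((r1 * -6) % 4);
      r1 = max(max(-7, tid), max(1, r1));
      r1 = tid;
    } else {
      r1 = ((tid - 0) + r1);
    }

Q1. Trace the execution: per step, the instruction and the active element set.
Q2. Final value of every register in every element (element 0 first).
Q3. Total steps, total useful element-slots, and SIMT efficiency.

step 0: r2 <- tid                    {0,1,2,3,4,5,6,7}
step 1: r2 <- (max(tid, r1) % -3)    {0,1,2,3,4,5,6,7}
step 2: eval ((r2 + tid) == 6)       {0,1,2,3,4,5,6,7}
step 3: r2 <- ((r1 * -6) % 4)        {6}
step 4: r1 <- max(max(-7, tid), max(1, r1)) {6}
step 5: r1 <- tid                    {6}
step 6: r1 <- ((tid - 0) + r1)       {0,1,2,3,4,5,7}

Answer: 7 steps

r2: 0,-2,-1,0,-2,-1,0,-2
r1: 0,2,4,6,8,10,6,14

steps = 7; useful = 34; efficiency = 34/56 = 17/28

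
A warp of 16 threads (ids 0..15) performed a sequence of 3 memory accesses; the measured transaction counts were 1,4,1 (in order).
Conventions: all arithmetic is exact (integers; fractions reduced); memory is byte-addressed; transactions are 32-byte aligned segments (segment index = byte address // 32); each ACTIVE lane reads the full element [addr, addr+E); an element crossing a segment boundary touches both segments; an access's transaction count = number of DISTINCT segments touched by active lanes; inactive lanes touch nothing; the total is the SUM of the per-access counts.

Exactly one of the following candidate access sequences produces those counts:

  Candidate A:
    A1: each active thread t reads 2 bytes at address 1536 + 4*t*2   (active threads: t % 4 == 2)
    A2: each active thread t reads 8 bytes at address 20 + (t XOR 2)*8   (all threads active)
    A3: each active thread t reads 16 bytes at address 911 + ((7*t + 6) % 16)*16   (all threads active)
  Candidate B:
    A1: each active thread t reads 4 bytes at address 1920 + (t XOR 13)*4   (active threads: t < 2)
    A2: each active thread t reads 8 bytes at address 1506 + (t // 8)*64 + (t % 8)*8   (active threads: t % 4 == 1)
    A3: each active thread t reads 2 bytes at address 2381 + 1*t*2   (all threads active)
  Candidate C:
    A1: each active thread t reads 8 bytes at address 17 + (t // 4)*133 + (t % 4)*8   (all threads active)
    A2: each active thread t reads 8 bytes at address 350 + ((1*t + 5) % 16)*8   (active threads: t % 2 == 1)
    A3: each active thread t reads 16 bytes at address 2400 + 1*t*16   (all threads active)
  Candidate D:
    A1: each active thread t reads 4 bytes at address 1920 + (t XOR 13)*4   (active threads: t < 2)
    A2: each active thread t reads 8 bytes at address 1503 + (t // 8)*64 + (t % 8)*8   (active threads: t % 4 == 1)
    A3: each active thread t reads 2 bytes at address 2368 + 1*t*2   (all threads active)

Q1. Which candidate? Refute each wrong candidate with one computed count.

A: A1 gives 4 transactions, not 1
B: A3 gives 2 transactions, not 1
C: A1 gives 7 transactions, not 1
D: all counts match (1,4,1)

Answer: D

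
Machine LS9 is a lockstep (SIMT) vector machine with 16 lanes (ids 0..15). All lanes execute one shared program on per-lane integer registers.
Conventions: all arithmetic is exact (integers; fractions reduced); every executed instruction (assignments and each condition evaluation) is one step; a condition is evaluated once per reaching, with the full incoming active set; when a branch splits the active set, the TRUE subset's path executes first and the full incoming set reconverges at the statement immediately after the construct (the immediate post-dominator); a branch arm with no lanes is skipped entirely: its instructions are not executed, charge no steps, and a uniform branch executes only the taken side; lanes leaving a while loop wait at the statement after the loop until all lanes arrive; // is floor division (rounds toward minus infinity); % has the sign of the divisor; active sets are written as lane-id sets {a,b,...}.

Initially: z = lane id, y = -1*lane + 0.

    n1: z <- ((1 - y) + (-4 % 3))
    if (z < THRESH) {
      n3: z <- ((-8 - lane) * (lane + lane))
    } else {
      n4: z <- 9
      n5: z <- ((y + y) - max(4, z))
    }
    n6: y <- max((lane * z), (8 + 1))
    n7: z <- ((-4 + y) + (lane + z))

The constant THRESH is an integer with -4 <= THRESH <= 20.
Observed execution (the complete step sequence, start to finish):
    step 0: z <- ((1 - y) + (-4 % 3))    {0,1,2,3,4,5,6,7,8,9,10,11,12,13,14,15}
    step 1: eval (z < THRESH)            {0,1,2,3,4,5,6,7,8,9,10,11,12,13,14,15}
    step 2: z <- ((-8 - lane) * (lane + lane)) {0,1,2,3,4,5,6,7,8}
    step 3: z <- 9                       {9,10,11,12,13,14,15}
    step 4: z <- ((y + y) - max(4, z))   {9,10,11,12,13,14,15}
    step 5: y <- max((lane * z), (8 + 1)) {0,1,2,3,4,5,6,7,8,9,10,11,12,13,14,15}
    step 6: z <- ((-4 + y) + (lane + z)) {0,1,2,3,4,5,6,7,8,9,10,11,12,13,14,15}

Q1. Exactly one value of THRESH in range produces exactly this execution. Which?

Answer: THRESH = 12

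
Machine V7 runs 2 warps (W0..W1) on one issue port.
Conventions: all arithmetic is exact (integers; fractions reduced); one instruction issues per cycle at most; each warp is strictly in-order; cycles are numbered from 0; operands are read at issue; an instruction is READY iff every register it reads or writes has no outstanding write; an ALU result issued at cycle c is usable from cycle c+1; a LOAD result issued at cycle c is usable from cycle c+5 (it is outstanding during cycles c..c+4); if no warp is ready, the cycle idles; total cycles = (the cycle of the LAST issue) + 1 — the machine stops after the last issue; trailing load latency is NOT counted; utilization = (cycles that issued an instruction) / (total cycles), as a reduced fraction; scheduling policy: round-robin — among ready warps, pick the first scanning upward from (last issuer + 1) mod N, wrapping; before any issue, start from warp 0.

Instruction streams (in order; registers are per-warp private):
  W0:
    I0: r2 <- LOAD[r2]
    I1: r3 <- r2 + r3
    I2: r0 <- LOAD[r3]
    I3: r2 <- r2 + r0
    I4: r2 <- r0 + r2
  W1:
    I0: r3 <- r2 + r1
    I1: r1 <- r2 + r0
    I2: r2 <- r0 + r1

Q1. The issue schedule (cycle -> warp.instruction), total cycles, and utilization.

cycle 0: W0.I0
cycle 1: W1.I0
cycle 2: W1.I1
cycle 3: W1.I2
cycle 4: idle
cycle 5: W0.I1
cycle 6: W0.I2
cycle 7: idle
cycle 8: idle
cycle 9: idle
cycle 10: idle
cycle 11: W0.I3
cycle 12: W0.I4

Answer: 13 cycles, utilization 8/13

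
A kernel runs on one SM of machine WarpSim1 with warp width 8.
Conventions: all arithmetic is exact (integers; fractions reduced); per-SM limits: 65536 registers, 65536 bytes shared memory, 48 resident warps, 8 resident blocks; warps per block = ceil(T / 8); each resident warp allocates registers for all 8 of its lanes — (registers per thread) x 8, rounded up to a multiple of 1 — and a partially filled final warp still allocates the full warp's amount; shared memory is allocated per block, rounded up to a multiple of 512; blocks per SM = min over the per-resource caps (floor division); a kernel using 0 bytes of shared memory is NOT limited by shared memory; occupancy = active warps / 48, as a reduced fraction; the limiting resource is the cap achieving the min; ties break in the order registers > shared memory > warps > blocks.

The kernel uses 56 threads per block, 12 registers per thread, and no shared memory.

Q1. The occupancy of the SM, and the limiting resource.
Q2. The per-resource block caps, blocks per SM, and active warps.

Answer: occupancy 7/8, limited by warps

registers: 97 blocks
shared memory: no limit (kernel uses none)
warps: 6 blocks
blocks: 8 blocks

Answer: 6 blocks, 42 active warps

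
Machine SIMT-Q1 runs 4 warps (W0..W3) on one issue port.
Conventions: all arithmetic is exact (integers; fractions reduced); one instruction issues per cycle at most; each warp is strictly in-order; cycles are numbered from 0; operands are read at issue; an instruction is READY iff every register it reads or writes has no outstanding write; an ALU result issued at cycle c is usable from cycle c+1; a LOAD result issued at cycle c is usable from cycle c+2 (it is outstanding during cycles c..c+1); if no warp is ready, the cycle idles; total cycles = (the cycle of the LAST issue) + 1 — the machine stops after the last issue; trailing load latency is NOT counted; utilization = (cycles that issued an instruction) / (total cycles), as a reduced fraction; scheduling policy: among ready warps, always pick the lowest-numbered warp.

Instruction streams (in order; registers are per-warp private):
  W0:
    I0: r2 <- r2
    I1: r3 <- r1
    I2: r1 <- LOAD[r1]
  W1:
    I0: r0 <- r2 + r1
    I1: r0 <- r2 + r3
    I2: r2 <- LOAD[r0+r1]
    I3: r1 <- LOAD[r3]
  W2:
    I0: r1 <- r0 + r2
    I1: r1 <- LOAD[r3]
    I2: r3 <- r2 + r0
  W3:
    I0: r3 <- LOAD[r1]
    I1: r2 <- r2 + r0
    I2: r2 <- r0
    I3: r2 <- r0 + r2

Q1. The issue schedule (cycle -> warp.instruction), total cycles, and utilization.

cycle 0: W0.I0
cycle 1: W0.I1
cycle 2: W0.I2
cycle 3: W1.I0
cycle 4: W1.I1
cycle 5: W1.I2
cycle 6: W1.I3
cycle 7: W2.I0
cycle 8: W2.I1
cycle 9: W2.I2
cycle 10: W3.I0
cycle 11: W3.I1
cycle 12: W3.I2
cycle 13: W3.I3

Answer: 14 cycles, utilization 1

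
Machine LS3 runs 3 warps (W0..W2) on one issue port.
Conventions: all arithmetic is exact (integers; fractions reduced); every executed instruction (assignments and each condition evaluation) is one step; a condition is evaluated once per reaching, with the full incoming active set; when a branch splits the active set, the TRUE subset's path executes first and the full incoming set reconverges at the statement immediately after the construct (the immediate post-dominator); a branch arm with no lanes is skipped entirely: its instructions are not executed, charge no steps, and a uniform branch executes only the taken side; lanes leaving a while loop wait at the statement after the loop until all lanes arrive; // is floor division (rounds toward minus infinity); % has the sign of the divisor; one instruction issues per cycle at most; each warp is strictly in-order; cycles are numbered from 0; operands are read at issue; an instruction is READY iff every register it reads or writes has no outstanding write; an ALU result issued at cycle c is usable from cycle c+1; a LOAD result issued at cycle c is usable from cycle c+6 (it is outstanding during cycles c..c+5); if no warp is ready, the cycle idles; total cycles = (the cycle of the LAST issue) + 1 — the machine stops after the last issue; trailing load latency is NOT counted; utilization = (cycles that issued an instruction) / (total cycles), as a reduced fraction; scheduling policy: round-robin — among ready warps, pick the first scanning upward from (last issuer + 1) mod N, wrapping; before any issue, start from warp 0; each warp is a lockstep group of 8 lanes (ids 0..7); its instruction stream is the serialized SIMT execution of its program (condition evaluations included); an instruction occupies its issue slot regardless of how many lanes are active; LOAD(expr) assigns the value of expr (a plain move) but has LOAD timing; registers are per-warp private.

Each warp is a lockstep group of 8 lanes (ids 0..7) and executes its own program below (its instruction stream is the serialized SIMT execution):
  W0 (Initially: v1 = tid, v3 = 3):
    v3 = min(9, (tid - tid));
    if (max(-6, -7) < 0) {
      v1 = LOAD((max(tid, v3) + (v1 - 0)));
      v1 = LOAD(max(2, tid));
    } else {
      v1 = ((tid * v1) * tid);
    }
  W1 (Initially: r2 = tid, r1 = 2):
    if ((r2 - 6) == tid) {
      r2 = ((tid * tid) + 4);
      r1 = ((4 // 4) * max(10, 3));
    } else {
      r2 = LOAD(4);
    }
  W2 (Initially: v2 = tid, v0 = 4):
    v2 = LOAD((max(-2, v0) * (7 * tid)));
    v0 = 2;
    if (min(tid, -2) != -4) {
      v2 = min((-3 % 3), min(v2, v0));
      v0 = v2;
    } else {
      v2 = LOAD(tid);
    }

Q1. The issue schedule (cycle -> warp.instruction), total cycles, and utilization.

cycle 0: W0.I0
cycle 1: W1.I0
cycle 2: W2.I0
cycle 3: W0.I1
cycle 4: W1.I1
cycle 5: W2.I1
cycle 6: W0.I2
cycle 7: W2.I2
cycle 8: W2.I3
cycle 9: W2.I4
cycle 10: idle
cycle 11: idle
cycle 12: W0.I3

Answer: 13 cycles, utilization 11/13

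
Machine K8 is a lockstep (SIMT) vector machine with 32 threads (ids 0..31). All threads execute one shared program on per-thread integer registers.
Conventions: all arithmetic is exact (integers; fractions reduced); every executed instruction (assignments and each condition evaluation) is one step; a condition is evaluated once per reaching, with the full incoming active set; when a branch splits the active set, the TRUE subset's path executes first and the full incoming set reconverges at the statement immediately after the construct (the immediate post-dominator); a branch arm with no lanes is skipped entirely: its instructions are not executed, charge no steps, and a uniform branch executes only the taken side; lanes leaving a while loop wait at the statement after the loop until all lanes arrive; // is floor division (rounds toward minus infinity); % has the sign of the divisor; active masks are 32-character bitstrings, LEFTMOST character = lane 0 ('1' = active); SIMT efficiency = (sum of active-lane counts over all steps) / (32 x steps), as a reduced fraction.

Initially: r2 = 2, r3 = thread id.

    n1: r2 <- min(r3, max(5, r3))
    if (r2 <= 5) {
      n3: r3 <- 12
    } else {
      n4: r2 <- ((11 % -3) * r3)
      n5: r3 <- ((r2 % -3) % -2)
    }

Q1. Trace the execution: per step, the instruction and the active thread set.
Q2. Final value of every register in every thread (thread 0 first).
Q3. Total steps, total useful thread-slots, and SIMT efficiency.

step 0: r2 <- min(r3, max(5, r3))    11111111111111111111111111111111
step 1: eval (r2 <= 5)               11111111111111111111111111111111
step 2: r3 <- 12                     11111100000000000000000000000000
step 3: r2 <- ((11 % -3) * r3)       00000011111111111111111111111111
step 4: r3 <- ((r2 % -3) % -2)       00000011111111111111111111111111

Answer: 5 steps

r2: 0,1,2,3,4,5,-6,-7,-8,-9,-10,-11,-12,-13,-14,-15,-16,-17,-18,-19,-20,-21,-22,-23,-24,-25,-26,-27,-28,-29,-30,-31
r3: 12,12,12,12,12,12,0,-1,0,0,-1,0,0,-1,0,0,-1,0,0,-1,0,0,-1,0,0,-1,0,0,-1,0,0,-1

steps = 5; useful = 122; efficiency = 122/160 = 61/80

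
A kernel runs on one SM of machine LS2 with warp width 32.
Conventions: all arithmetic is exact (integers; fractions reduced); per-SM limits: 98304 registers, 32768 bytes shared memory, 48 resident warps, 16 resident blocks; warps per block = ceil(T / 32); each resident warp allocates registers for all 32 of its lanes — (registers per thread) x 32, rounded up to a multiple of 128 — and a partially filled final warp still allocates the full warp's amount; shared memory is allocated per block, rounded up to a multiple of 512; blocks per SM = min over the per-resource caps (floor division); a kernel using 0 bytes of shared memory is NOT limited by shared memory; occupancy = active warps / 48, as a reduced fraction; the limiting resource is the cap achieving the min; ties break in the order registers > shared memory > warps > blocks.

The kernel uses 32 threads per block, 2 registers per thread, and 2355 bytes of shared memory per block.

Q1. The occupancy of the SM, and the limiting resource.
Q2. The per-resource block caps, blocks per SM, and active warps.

Answer: occupancy 1/4, limited by shared memory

registers: 768 blocks
shared memory: 12 blocks
warps: 48 blocks
blocks: 16 blocks

Answer: 12 blocks, 12 active warps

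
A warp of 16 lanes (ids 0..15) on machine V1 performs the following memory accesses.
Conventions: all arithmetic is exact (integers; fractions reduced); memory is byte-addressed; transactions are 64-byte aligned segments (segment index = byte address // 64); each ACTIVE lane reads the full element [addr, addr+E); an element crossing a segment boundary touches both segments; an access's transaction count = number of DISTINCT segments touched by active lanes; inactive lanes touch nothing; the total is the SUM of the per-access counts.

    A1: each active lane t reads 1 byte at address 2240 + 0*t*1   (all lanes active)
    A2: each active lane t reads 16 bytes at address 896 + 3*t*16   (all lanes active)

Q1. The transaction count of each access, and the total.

A1: 1 transaction
A2: 12 transactions

Answer: 1,12; total 13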